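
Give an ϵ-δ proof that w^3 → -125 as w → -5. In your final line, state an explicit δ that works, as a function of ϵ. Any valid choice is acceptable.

Let ϵ > 0 be given. We seek δ > 0 with 0 < |w + 5| < δ ⇒ |w^3 + 125| < ϵ.
Factor: w^3 + 125 = (w + 5)(w^2 - 5w + 25), so |w^3 + 125| = |w + 5|·|w^2 - 5w + 25|.
Impose δ ≤ 1 so that |w| < 6; then |w^2 - 5w + 25| ≤ 91.
Hence |w^3 + 125| ≤ 91|w + 5|, which is < ϵ once |w + 5| < ϵ/91.
Take δ = min(1, ϵ/91). If 0 < |w + 5| < δ then both bounds hold and |w^3 + 125| ≤ 91|w + 5| < 91·(ϵ/91) = ϵ.

δ = min(1, ϵ/91)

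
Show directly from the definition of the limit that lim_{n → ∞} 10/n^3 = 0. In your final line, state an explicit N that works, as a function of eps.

N = (10/eps)^{1/3}

Suppose eps > 0. For n ≥ 1, |10/n^3 − 0| = 10/n^3.
10/n^3 < eps ⇔ n^3 > 10/eps ⇔ n > (10/eps)^{1/3}.
Take N = (10/eps)^{1/3}. Then n > N implies 10/n^3 < eps.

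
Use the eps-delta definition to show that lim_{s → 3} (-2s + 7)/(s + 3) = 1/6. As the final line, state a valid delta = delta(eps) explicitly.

Suppose eps > 0. We want delta > 0 with 0 < |s − 3| < delta ⇒ |(-2s + 7)/(s + 3) − (1/6)| < eps.
Combining over a common denominator, (-2s + 7)/(s + 3) − (1/6) = [(-2s + 7)·6 − 1·(s + 3)] / [6·(s + 3)] = -13(s − 3) / (6(s + 3)).
So |(-2s + 7)/(s + 3) − (1/6)| = 13|s − 3| / (6·|s + 3|).
Require delta ≤ 3, so |s + 3| ≥ |6| − |s − 3| > 6 − 3 = 3.
Hence |(-2s + 7)/(s + 3) − (1/6)| < 13|s − 3|/(6·3) = (13/18)|s − 3|, which is < eps once |s − 3| < (18/13)eps.
Take delta = min(3, (18/13)eps). Then 0 < |s − 3| < delta forces both bounds, so |(-2s + 7)/(s + 3) − (1/6)| < eps.

delta = min(3, (18/13)eps)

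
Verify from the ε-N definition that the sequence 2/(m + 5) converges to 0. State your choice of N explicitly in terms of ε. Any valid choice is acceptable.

Let ε > 0. For m ≥ 1, |2/(m + 5) − 0| = 2/(m + 5) ≤ 2/m.
We need 2/m < ε, i.e. m > 2/ε.
Take N = 2/ε. If m > N then |2/(m + 5)| ≤ 2/m < ε.

N = 2/ε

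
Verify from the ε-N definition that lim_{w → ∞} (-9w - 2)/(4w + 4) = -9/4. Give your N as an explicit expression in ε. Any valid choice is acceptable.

N = (7/4)/ε

Fix ε > 0. We seek N > 0 such that w > N implies |(-9w - 2)/(4w + 4) + 9/4| < ε.
(-9w - 2)/(4w + 4) + 9/4 = (4(-9w - 2) − (-9)(4w + 4)) / (4(4w + 4)) = 28/(4(4w + 4)).
For w > 0 we have 4w + 4 > 4w, so |(-9w - 2)/(4w + 4) + 9/4| = 28/(4(4w + 4)) < 28/(4·4w) = (7/4)/w.
Thus |(-9w - 2)/(4w + 4) + 9/4| < ε whenever w > (7/4)/ε.
Take N = (7/4)/ε. If w > N then |(-9w - 2)/(4w + 4) + 9/4| < (7/4)/w < ε.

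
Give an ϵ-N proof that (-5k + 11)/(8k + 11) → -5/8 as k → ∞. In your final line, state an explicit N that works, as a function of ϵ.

N = (143/64)/ϵ

Suppose ϵ > 0. For k ≥ 1, |(-5k + 11)/(8k + 11) + 5/8| = |143|/(8(8k + 11)) = 143/(8(8k + 11)).
Since 8k + 11 ≥ 8k for k ≥ 1, this is ≤ 143/(8·8k) = (143/64)/k.
So |(-5k + 11)/(8k + 11) + 5/8| < ϵ whenever k > (143/64)/ϵ.
Take N = (143/64)/ϵ. If k > N then |(-5k + 11)/(8k + 11) + 5/8| ≤ (143/64)/k < ϵ.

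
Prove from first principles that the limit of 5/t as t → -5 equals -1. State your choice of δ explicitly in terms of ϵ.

Let ϵ > 0. We seek δ > 0 such that 0 < |t + 5| < δ implies |5/t + 1| < ϵ.
|5/t + 1| = 5·|-5 − t|/(5·|t|) = 5|t + 5|/(5|t|).
Require δ ≤ 5/2 so that |t| > 5 − 5/2 = 5/2, hence 5|t| > 25/2.
Then |5/t + 1| < 5|t + 5|/(25/2), which is < ϵ when |t + 5| < (5/2)ϵ.
Take δ = min(5/2, (5/2)ϵ). Then 0 < |t + 5| < δ gives both |t + 5| < 5/2 and |t + 5| < (5/2)ϵ, so |5/t + 1| < ϵ.

δ = min(5/2, (5/2)ϵ)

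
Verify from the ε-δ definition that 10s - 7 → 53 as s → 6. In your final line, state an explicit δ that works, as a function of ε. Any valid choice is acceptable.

δ = ε/10

Let ε > 0 be given. We need δ > 0 so that 0 < |s − 6| < δ implies |(10s - 7) − 53| < ε.
Since (10s - 7) − 53 = 10(s − 6), we have |(10s - 7) − 53| = 10|s − 6|.
So 10|s − 6| < ε exactly when |s − 6| < ε/10.
Choosing δ = ε/10 gives |(10s - 7) − 53| = 10|s − 6| < ε whenever |s − 6| < δ.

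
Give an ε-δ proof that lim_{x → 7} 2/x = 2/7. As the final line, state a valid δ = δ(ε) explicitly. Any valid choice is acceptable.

Let ε > 0. We seek δ > 0 such that 0 < |x − 7| < δ implies |2/x − (2/7)| < ε.
|2/x − (2/7)| = 2·|7 − x|/(7·|x|) = 2|x − 7|/(7|x|).
Require δ ≤ 7/2 so that |x| > 7 − 7/2 = 7/2, hence 7|x| > 49/2.
Then |2/x − (2/7)| < 2|x − 7|/(49/2), which is < ε when |x − 7| < (49/4)ε.
Take δ = min(7/2, (49/4)ε). Then 0 < |x − 7| < δ gives both |x − 7| < 7/2 and |x − 7| < (49/4)ε, so |2/x − (2/7)| < ε.

δ = min(7/2, (49/4)ε)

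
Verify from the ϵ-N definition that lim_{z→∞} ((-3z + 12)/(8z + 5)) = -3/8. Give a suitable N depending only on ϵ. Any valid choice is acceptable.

Let ϵ > 0 be given. We seek N > 0 such that z > N implies |(-3z + 12)/(8z + 5) + 3/8| < ϵ.
(-3z + 12)/(8z + 5) + 3/8 = (8(-3z + 12) − (-3)(8z + 5)) / (8(8z + 5)) = 111/(8(8z + 5)).
For z > 0 we have 8z + 5 > 8z, so |(-3z + 12)/(8z + 5) + 3/8| = 111/(8(8z + 5)) < 111/(8·8z) = (111/64)/z.
Thus |(-3z + 12)/(8z + 5) + 3/8| < ϵ whenever z > (111/64)/ϵ.
Take N = (111/64)/ϵ. If z > N then |(-3z + 12)/(8z + 5) + 3/8| < (111/64)/z < ϵ.

N = (111/64)/ϵ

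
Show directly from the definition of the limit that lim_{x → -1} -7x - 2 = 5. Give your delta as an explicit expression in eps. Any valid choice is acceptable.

delta = eps/7

Suppose eps > 0. We need delta > 0 so that 0 < |x + 1| < delta implies |(-7x - 2) − 5| < eps.
|(-7x - 2) − 5| = |-7x - 7| = 7|x + 1|.
Thus it suffices that |x + 1| < eps/7.
Take delta = eps/7. If 0 < |x + 1| < delta then |(-7x - 2) − 5| = 7|x + 1| < 7·(eps/7) = eps.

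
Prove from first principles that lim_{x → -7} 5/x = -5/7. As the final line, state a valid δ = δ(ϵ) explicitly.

δ = min(7/2, (49/10)ϵ)

Fix ϵ > 0. We seek δ > 0 such that 0 < |x + 7| < δ implies |5/x + 5/7| < ϵ.
|5/x + 5/7| = 5·|-7 − x|/(7·|x|) = 5|x + 7|/(7|x|).
Require δ ≤ 7/2 so that |x| > 7 − 7/2 = 7/2, hence 7|x| > 49/2.
Then |5/x + 5/7| < 5|x + 7|/(49/2), which is < ϵ when |x + 7| < (49/10)ϵ.
Take δ = min(7/2, (49/10)ϵ). Then 0 < |x + 7| < δ gives both |x + 7| < 7/2 and |x + 7| < (49/10)ϵ, so |5/x + 5/7| < ϵ.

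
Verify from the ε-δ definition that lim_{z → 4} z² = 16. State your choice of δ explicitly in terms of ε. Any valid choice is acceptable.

δ = min(1, ε/9)

Let ε > 0 be given. We seek δ > 0 with 0 < |z − 4| < δ ⇒ |z² − 16| < ε.
Factor: z² − 16 = (z − 4)(z + 4), so |z² − 16| = |z − 4|·|z + 4|.
Restrict δ ≤ 1. Then |z − 4| < 1 gives |z| < 5, so by the triangle inequality |z + 4| ≤ 5 + 4 = 9.
Hence |z² − 16| ≤ 9|z − 4|, which is < ε once |z − 4| < ε/9.
Take δ = min(1, ε/9). If 0 < |z − 4| < δ then both bounds hold and |z² − 16| ≤ 9|z − 4| < 9·(ε/9) = ε.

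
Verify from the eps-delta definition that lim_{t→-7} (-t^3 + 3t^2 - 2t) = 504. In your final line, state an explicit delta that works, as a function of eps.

Suppose eps > 0. We want delta > 0 such that 0 < |t + 7| < delta implies |(-t^3 + 3t^2 - 2t) − 504| < eps.
(-t^3 + 3t^2 - 2t) − 504 = -t^3 + 3t^2 - 2t - 504 = (t + 7)(-t^2 + 10t - 72).
So |(-t^3 + 3t^2 - 2t) − 504| = |t + 7|·|-t^2 + 10t - 72|.
Assume first that |t + 7| < 2, so |t| < 9. Then |-t^2 + 10t - 72| ≤ 9^2 + 10·9 + 72 = 243.
Hence |(-t^3 + 3t^2 - 2t) − 504| ≤ 243|t + 7| < eps provided |t + 7| < eps/243.
Choosing delta = min(2, eps/243) ensures both conditions, hence |(-t^3 + 3t^2 - 2t) − 504| < eps.

delta = min(2, eps/243)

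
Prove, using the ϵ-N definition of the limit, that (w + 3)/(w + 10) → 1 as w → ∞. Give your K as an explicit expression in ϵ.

Suppose ϵ > 0. We seek K > 0 such that w > K implies |(w + 3)/(w + 10) − 1| < ϵ.
(w + 3)/(w + 10) − 1 = ((w + 3) − (w + 10)) / ((w + 10)) = -7/((w + 10)).
For w > 0 we have w + 10 > w, so |(w + 3)/(w + 10) − 1| = 7/((w + 10)) < 7/(w) = 7/w.
Thus |(w + 3)/(w + 10) − 1| < ϵ whenever w > 7/ϵ.
Take K = 7/ϵ. If w > K then |(w + 3)/(w + 10) − 1| < 7/w < ϵ.

K = 7/ϵ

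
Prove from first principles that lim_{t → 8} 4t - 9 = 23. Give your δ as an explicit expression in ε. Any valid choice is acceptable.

Let ε > 0. We need δ > 0 so that 0 < |t − 8| < δ implies |(4t - 9) − 23| < ε.
|(4t - 9) − 23| = |4t - 32| = 4|t − 8|.
Thus it suffices that |t − 8| < ε/4.
Choosing δ = ε/4 gives |(4t - 9) − 23| = 4|t − 8| < ε whenever |t − 8| < δ.

δ = ε/4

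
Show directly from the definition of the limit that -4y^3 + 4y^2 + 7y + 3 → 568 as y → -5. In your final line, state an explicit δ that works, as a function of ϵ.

Fix ϵ > 0. We want δ > 0 such that 0 < |y + 5| < δ implies |(-4y^3 + 4y^2 + 7y + 3) − 568| < ϵ.
(-4y^3 + 4y^2 + 7y + 3) − 568 = -4y^3 + 4y^2 + 7y - 565 = (y + 5)(-4y^2 + 24y - 113).
So |(-4y^3 + 4y^2 + 7y + 3) − 568| = |y + 5|·|-4y^2 + 24y - 113|.
Require δ ≤ 1. Then |y + 5| < 1 gives |y| < 6, and by the triangle inequality |-4y^2 + 24y - 113| ≤ 4·6^2 + 24·6 + 113 = 401.
Hence |(-4y^3 + 4y^2 + 7y + 3) − 568| ≤ 401|y + 5| < ϵ provided |y + 5| < ϵ/401.
Choosing δ = min(1, ϵ/401) ensures both conditions, hence |(-4y^3 + 4y^2 + 7y + 3) − 568| < ϵ.

δ = min(1, ϵ/401)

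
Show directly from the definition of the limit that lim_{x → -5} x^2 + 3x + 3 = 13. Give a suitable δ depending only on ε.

Suppose ε > 0. We want δ > 0 such that 0 < |x + 5| < δ implies |(x^2 + 3x + 3) − 13| < ε.
(x^2 + 3x + 3) − 13 = x^2 + 3x - 10 = (x + 5)(x - 2).
So |(x^2 + 3x + 3) − 13| = |x + 5|·|x - 2|.
Require δ ≤ 1. Then |x + 5| < 1 gives |x| < 6, and by the triangle inequality |x - 2| ≤ 6 + 2 = 8.
Hence |(x^2 + 3x + 3) − 13| ≤ 8|x + 5| < ε provided |x + 5| < ε/8.
Choosing δ = min(1, ε/8) ensures both conditions, hence |(x^2 + 3x + 3) − 13| < ε.

δ = min(1, ε/8)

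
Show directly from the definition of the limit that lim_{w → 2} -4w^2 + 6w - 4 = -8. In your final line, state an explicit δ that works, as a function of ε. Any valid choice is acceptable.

Let ε > 0. We want δ > 0 such that 0 < |w − 2| < δ implies |(-4w^2 + 6w - 4) + 8| < ε.
(-4w^2 + 6w - 4) + 8 = -4w^2 + 6w + 4 = (w − 2)(-4w - 2).
So |(-4w^2 + 6w - 4) + 8| = |w − 2|·|-4w - 2|.
Require δ ≤ 2. Then |w − 2| < 2 gives |w| < 4, and by the triangle inequality |-4w - 2| ≤ 4·4 + 2 = 18.
Hence |(-4w^2 + 6w - 4) + 8| ≤ 18|w − 2| < ε provided |w − 2| < ε/18.
Take δ = min(2, ε/18). Then 0 < |w − 2| < δ gives both |w − 2| < 2 and |w − 2| < ε/18, so |(-4w^2 + 6w - 4) + 8| < ε.

δ = min(2, ε/18)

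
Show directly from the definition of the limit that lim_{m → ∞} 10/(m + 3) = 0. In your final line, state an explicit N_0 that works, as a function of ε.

Suppose ε > 0. For m ≥ 1, |10/(m + 3) − 0| = 10/(m + 3) ≤ 10/m.
We need 10/m < ε, i.e. m > 10/ε.
Take N_0 = 10/ε. If m > N_0 then |10/(m + 3)| ≤ 10/m < ε.

N_0 = 10/ε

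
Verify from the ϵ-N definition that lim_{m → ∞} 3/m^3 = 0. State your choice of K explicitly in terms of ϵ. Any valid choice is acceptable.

Fix ϵ > 0. For m ≥ 1, |3/m^3 − 0| = 3/m^3.
3/m^3 < ϵ ⇔ m^3 > 3/ϵ ⇔ m > (3/ϵ)^{1/3}.
Take K = (3/ϵ)^{1/3}. Then m > K implies 3/m^3 < ϵ.

K = (3/ϵ)^{1/3}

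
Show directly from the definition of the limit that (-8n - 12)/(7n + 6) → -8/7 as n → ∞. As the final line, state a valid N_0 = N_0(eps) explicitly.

N_0 = (36/49)/eps

Let eps > 0 be given. For n ≥ 1, |(-8n - 12)/(7n + 6) + 8/7| = |-36|/(7(7n + 6)) = 36/(7(7n + 6)).
Since 7n + 6 ≥ 7n for n ≥ 1, this is ≤ 36/(7·7n) = (36/49)/n.
So |(-8n - 12)/(7n + 6) + 8/7| < eps whenever n > (36/49)/eps.
Take N_0 = (36/49)/eps. If n > N_0 then |(-8n - 12)/(7n + 6) + 8/7| ≤ (36/49)/n < eps.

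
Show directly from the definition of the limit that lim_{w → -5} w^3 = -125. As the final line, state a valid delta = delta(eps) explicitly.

Fix eps > 0. We seek delta > 0 with 0 < |w + 5| < delta ⇒ |w^3 + 125| < eps.
Factor: w^3 + 125 = (w + 5)(w^2 - 5w + 25), so |w^3 + 125| = |w + 5|·|w^2 - 5w + 25|.
Impose delta ≤ 2 so that |w| < 7; then |w^2 - 5w + 25| ≤ 109.
Hence |w^3 + 125| ≤ 109|w + 5|, which is < eps once |w + 5| < eps/109.
Take delta = min(2, eps/109). If 0 < |w + 5| < delta then both bounds hold and |w^3 + 125| ≤ 109|w + 5| < 109·(eps/109) = eps.

delta = min(2, eps/109)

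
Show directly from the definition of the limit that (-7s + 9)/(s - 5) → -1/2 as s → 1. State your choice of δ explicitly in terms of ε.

δ = min(2, (4/13)ε)

Let ε > 0. We want δ > 0 with 0 < |s − 1| < δ ⇒ |(-7s + 9)/(s - 5) + 1/2| < ε.
Combining over a common denominator, (-7s + 9)/(s - 5) + 1/2 = [(-7s + 9)·(-4) − 2·(s - 5)] / [(-4)·(s - 5)] = 26(s − 1) / ((-4)(s - 5)).
So |(-7s + 9)/(s - 5) + 1/2| = 26|s − 1| / (4·|s − 5|).
Require δ ≤ 2, so |s − 5| ≥ |-4| − |s − 1| > 4 − 2 = 2.
Hence |(-7s + 9)/(s - 5) + 1/2| < 26|s − 1|/(4·2) = (13/4)|s − 1|, which is < ε once |s − 1| < (4/13)ε.
Take δ = min(2, (4/13)ε). Then 0 < |s − 1| < δ forces both bounds, so |(-7s + 9)/(s - 5) + 1/2| < ε.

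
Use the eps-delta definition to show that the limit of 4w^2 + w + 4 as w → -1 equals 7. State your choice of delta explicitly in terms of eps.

Suppose eps > 0. We want delta > 0 such that 0 < |w + 1| < delta implies |(4w^2 + w + 4) − 7| < eps.
(4w^2 + w + 4) − 7 = 4w^2 + w - 3 = (w + 1)(4w - 3).
So |(4w^2 + w + 4) − 7| = |w + 1|·|4w - 3|.
Assume first that |w + 1| < 1, so |w| < 2. Then |4w - 3| ≤ 4·2 + 3 = 11.
Hence |(4w^2 + w + 4) − 7| ≤ 11|w + 1| < eps provided |w + 1| < eps/11.
Choosing delta = min(1, eps/11) ensures both conditions, hence |(4w^2 + w + 4) − 7| < eps.

delta = min(1, eps/11)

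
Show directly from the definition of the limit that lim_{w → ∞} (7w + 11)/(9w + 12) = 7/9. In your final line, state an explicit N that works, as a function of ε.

Fix ε > 0. We seek N > 0 such that w > N implies |(7w + 11)/(9w + 12) − (7/9)| < ε.
(7w + 11)/(9w + 12) − (7/9) = (9(7w + 11) − 7(9w + 12)) / (9(9w + 12)) = 15/(9(9w + 12)).
For w > 0 we have 9w + 12 > 9w, so |(7w + 11)/(9w + 12) − (7/9)| = 15/(9(9w + 12)) < 15/(9·9w) = (5/27)/w.
Thus |(7w + 11)/(9w + 12) − (7/9)| < ε whenever w > (5/27)/ε.
Take N = (5/27)/ε. If w > N then |(7w + 11)/(9w + 12) − (7/9)| < (5/27)/w < ε.

N = (5/27)/ε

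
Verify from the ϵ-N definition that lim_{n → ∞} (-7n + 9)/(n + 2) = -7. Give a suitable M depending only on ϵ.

Fix ϵ > 0. For n ≥ 1, |(-7n + 9)/(n + 2) + 7| = |23|/((n + 2)) = 23/((n + 2)).
Since n + 2 ≥ n for n ≥ 1, this is ≤ 23/(n) = 23/n.
So |(-7n + 9)/(n + 2) + 7| < ϵ whenever n > 23/ϵ.
Take M = 23/ϵ. If n > M then |(-7n + 9)/(n + 2) + 7| ≤ 23/n < ϵ.

M = 23/ϵ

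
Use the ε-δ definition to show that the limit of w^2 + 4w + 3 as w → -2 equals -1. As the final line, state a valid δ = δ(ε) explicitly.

Let ε > 0 be given. We want δ > 0 such that 0 < |w + 2| < δ implies |(w^2 + 4w + 3) + 1| < ε.
(w^2 + 4w + 3) + 1 = w^2 + 4w + 4 = (w + 2)(w + 2).
So |(w^2 + 4w + 3) + 1| = |w + 2|·|w + 2|.
Require δ ≤ 1. Then |w + 2| < 1 gives |w| < 3, and by the triangle inequality |w + 2| ≤ 3 + 2 = 5.
Hence |(w^2 + 4w + 3) + 1| ≤ 5|w + 2| < ε provided |w + 2| < ε/5.
Choosing δ = min(1, ε/5) ensures both conditions, hence |(w^2 + 4w + 3) + 1| < ε.

δ = min(1, ε/5)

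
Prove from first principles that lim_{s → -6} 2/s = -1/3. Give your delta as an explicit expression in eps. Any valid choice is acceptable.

Let eps > 0 be given. We seek delta > 0 such that 0 < |s + 6| < delta implies |2/s + 1/3| < eps.
|2/s + 1/3| = 2·|-6 − s|/(6·|s|) = 2|s + 6|/(6|s|).
Require delta ≤ 3 so that |s| > 6 − 3 = 3, hence 6|s| > 18.
Then |2/s + 1/3| < 2|s + 6|/18, which is < eps when |s + 6| < 9eps.
Take delta = min(3, 9eps). Then 0 < |s + 6| < delta gives both |s + 6| < 3 and |s + 6| < 9eps, so |2/s + 1/3| < eps.

delta = min(3, 9eps)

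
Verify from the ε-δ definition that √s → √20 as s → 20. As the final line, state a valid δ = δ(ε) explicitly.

Let ε > 0 be given. We want δ > 0 such that 0 < |s − 20| < δ implies |√s − √20| < ε.
Multiplying by the conjugate, |√s − √20| = |s − 20|/(√s + √20).
Restrict δ ≤ 20 so that |s − 20| < 20 forces s > 0, and then √s + √20 > √20.
Hence |√s − √20| < |s − 20|/√20, which is < ε once |s − 20| < √20·ε.
Take δ = min(20, √20·ε). If 0 < |s − 20| < δ then s > 0 and |√s − √20| < |s − 20|/√20 < ε.

δ = min(20, √20·ε)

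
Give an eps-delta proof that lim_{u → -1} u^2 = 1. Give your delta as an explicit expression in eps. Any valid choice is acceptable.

Let eps > 0 be given. We seek delta > 0 with 0 < |u + 1| < delta ⇒ |u^2 − 1| < eps.
Factor: u^2 − 1 = (u + 1)(u - 1), so |u^2 − 1| = |u + 1|·|u - 1|.
Impose delta ≤ 2 so that |u| < 3; then |u - 1| ≤ 4.
Hence |u^2 − 1| ≤ 4|u + 1|, which is < eps once |u + 1| < eps/4.
Take delta = min(2, eps/4). If 0 < |u + 1| < delta then both bounds hold and |u^2 − 1| ≤ 4|u + 1| < 4·(eps/4) = eps.

delta = min(2, eps/4)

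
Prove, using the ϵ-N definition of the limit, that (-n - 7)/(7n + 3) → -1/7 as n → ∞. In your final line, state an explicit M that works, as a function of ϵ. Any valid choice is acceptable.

M = (46/49)/ϵ

Fix ϵ > 0. For n ≥ 1, |(-n - 7)/(7n + 3) + 1/7| = |-46|/(7(7n + 3)) = 46/(7(7n + 3)).
Since 7n + 3 ≥ 7n for n ≥ 1, this is ≤ 46/(7·7n) = (46/49)/n.
So |(-n - 7)/(7n + 3) + 1/7| < ϵ whenever n > (46/49)/ϵ.
Take M = (46/49)/ϵ. If n > M then |(-n - 7)/(7n + 3) + 1/7| ≤ (46/49)/n < ϵ.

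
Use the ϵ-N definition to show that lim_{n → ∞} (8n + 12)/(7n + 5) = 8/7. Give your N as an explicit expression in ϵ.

N = (44/49)/ϵ

Fix ϵ > 0. For n ≥ 1, |(8n + 12)/(7n + 5) − (8/7)| = |44|/(7(7n + 5)) = 44/(7(7n + 5)).
Since 7n + 5 ≥ 7n for n ≥ 1, this is ≤ 44/(7·7n) = (44/49)/n.
So |(8n + 12)/(7n + 5) − (8/7)| < ϵ whenever n > (44/49)/ϵ.
Take N = (44/49)/ϵ. If n > N then |(8n + 12)/(7n + 5) − (8/7)| ≤ (44/49)/n < ϵ.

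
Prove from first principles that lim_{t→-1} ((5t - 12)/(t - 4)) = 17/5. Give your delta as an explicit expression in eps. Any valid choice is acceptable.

delta = min(5/2, (25/16)eps)

Fix eps > 0. We want delta > 0 with 0 < |t + 1| < delta ⇒ |(5t - 12)/(t - 4) − (17/5)| < eps.
Combining over a common denominator, (5t - 12)/(t - 4) − (17/5) = [(5t - 12)·(-5) − (-17)·(t - 4)] / [(-5)·(t - 4)] = -8(t + 1) / ((-5)(t - 4)).
So |(5t - 12)/(t - 4) − (17/5)| = 8|t + 1| / (5·|t − 4|).
Require delta ≤ 5/2, so |t − 4| ≥ |-5| − |t + 1| > 5 − 5/2 = 5/2.
Hence |(5t - 12)/(t - 4) − (17/5)| < 8|t + 1|/(5·(5/2)) = (16/25)|t + 1|, which is < eps once |t + 1| < (25/16)eps.
Take delta = min(5/2, (25/16)eps). Then 0 < |t + 1| < delta forces both bounds, so |(5t - 12)/(t - 4) − (17/5)| < eps.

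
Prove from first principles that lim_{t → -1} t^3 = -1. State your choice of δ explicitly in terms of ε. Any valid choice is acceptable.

Suppose ε > 0. We seek δ > 0 with 0 < |t + 1| < δ ⇒ |t^3 + 1| < ε.
Factor: t^3 + 1 = (t + 1)(t^2 - t + 1), so |t^3 + 1| = |t + 1|·|t^2 - t + 1|.
Impose δ ≤ 1 so that |t| < 2; then |t^2 - t + 1| ≤ 7.
Hence |t^3 + 1| ≤ 7|t + 1|, which is < ε once |t + 1| < ε/7.
Take δ = min(1, ε/7). If 0 < |t + 1| < δ then both bounds hold and |t^3 + 1| ≤ 7|t + 1| < 7·(ε/7) = ε.

δ = min(1, ε/7)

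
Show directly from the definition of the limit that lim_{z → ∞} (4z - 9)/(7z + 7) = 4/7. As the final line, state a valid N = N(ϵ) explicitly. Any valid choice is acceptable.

N = (13/7)/ϵ

Let ϵ > 0 be given. We seek N > 0 such that z > N implies |(4z - 9)/(7z + 7) − (4/7)| < ϵ.
(4z - 9)/(7z + 7) − (4/7) = (7(4z - 9) − 4(7z + 7)) / (7(7z + 7)) = -91/(7(7z + 7)).
For z > 0 we have 7z + 7 > 7z, so |(4z - 9)/(7z + 7) − (4/7)| = 91/(7(7z + 7)) < 91/(7·7z) = (13/7)/z.
Thus |(4z - 9)/(7z + 7) − (4/7)| < ϵ whenever z > (13/7)/ϵ.
Take N = (13/7)/ϵ. If z > N then |(4z - 9)/(7z + 7) − (4/7)| < (13/7)/z < ϵ.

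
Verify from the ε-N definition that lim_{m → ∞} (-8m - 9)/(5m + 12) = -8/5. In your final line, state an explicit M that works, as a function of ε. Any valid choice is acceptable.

Suppose ε > 0. For m ≥ 1, |(-8m - 9)/(5m + 12) + 8/5| = |51|/(5(5m + 12)) = 51/(5(5m + 12)).
Since 5m + 12 ≥ 5m for m ≥ 1, this is ≤ 51/(5·5m) = (51/25)/m.
So |(-8m - 9)/(5m + 12) + 8/5| < ε whenever m > (51/25)/ε.
Take M = (51/25)/ε. If m > M then |(-8m - 9)/(5m + 12) + 8/5| ≤ (51/25)/m < ε.

M = (51/25)/ε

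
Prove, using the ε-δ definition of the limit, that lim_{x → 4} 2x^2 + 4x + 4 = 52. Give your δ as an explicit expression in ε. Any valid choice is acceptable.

Let ε > 0. We want δ > 0 such that 0 < |x − 4| < δ implies |(2x^2 + 4x + 4) − 52| < ε.
(2x^2 + 4x + 4) − 52 = 2x^2 + 4x - 48 = (x − 4)(2x + 12).
So |(2x^2 + 4x + 4) − 52| = |x − 4|·|2x + 12|.
Require δ ≤ 1. Then |x − 4| < 1 gives |x| < 5, and by the triangle inequality |2x + 12| ≤ 2·5 + 12 = 22.
Hence |(2x^2 + 4x + 4) − 52| ≤ 22|x − 4| < ε provided |x − 4| < ε/22.
Choosing δ = min(1, ε/22) ensures both conditions, hence |(2x^2 + 4x + 4) − 52| < ε.

δ = min(1, ε/22)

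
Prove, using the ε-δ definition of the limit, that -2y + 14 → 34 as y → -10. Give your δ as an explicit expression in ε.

Let ε > 0. We need δ > 0 so that 0 < |y + 10| < δ implies |(-2y + 14) − 34| < ε.
Since (-2y + 14) − 34 = -2(y + 10), we have |(-2y + 14) − 34| = 2|y + 10|.
So 2|y + 10| < ε exactly when |y + 10| < ε/2.
Choosing δ = ε/2 gives |(-2y + 14) − 34| = 2|y + 10| < ε whenever |y + 10| < δ.

δ = ε/2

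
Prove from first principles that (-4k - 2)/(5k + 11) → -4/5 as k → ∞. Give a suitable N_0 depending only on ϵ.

N_0 = (34/25)/ϵ

Let ϵ > 0 be given. For k ≥ 1, |(-4k - 2)/(5k + 11) + 4/5| = |34|/(5(5k + 11)) = 34/(5(5k + 11)).
Since 5k + 11 ≥ 5k for k ≥ 1, this is ≤ 34/(5·5k) = (34/25)/k.
So |(-4k - 2)/(5k + 11) + 4/5| < ϵ whenever k > (34/25)/ϵ.
Take N_0 = (34/25)/ϵ. If k > N_0 then |(-4k - 2)/(5k + 11) + 4/5| ≤ (34/25)/k < ϵ.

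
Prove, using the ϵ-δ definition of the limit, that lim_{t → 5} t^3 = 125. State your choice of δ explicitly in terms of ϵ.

δ = min(1, ϵ/91)

Let ϵ > 0. We seek δ > 0 with 0 < |t − 5| < δ ⇒ |t^3 − 125| < ϵ.
Factor: t^3 − 125 = (t − 5)(t^2 + 5t + 25), so |t^3 − 125| = |t − 5|·|t^2 + 5t + 25|.
Impose δ ≤ 1 so that |t| < 6; then |t^2 + 5t + 25| ≤ 91.
Hence |t^3 − 125| ≤ 91|t − 5|, which is < ϵ once |t − 5| < ϵ/91.
Take δ = min(1, ϵ/91). If 0 < |t − 5| < δ then both bounds hold and |t^3 − 125| ≤ 91|t − 5| < 91·(ϵ/91) = ϵ.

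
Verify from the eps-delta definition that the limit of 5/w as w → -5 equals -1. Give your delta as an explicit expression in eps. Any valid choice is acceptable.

delta = min(5/2, (5/2)eps)

Let eps > 0. We seek delta > 0 such that 0 < |w + 5| < delta implies |5/w + 1| < eps.
|5/w + 1| = 5·|-5 − w|/(5·|w|) = 5|w + 5|/(5|w|).
Require delta ≤ 5/2 so that |w| > 5 − 5/2 = 5/2, hence 5|w| > 25/2.
Then |5/w + 1| < 5|w + 5|/(25/2), which is < eps when |w + 5| < (5/2)eps.
Take delta = min(5/2, (5/2)eps). Then 0 < |w + 5| < delta gives both |w + 5| < 5/2 and |w + 5| < (5/2)eps, so |5/w + 1| < eps.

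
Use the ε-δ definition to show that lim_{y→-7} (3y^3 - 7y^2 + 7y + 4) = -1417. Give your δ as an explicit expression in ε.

Fix ε > 0. We want δ > 0 such that 0 < |y + 7| < δ implies |(3y^3 - 7y^2 + 7y + 4) + 1417| < ε.
(3y^3 - 7y^2 + 7y + 4) + 1417 = 3y^3 - 7y^2 + 7y + 1421 = (y + 7)(3y^2 - 28y + 203).
So |(3y^3 - 7y^2 + 7y + 4) + 1417| = |y + 7|·|3y^2 - 28y + 203|.
Assume first that |y + 7| < 1, so |y| < 8. Then |3y^2 - 28y + 203| ≤ 3·8^2 + 28·8 + 203 = 619.
Hence |(3y^3 - 7y^2 + 7y + 4) + 1417| ≤ 619|y + 7| < ε provided |y + 7| < ε/619.
Take δ = min(1, ε/619). Then 0 < |y + 7| < δ gives both |y + 7| < 1 and |y + 7| < ε/619, so |(3y^3 - 7y^2 + 7y + 4) + 1417| < ε.

δ = min(1, ε/619)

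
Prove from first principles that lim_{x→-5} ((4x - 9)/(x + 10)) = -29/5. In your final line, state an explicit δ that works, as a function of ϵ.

Let ϵ > 0. We want δ > 0 with 0 < |x + 5| < δ ⇒ |(4x - 9)/(x + 10) + 29/5| < ϵ.
Combining over a common denominator, (4x - 9)/(x + 10) + 29/5 = [(4x - 9)·5 − (-29)·(x + 10)] / [5·(x + 10)] = 49(x + 5) / (5(x + 10)).
So |(4x - 9)/(x + 10) + 29/5| = 49|x + 5| / (5·|x + 10|).
Require δ ≤ 5/2, so |x + 10| ≥ |5| − |x + 5| > 5 − 5/2 = 5/2.
Hence |(4x - 9)/(x + 10) + 29/5| < 49|x + 5|/(5·(5/2)) = (98/25)|x + 5|, which is < ϵ once |x + 5| < (25/98)ϵ.
Take δ = min(5/2, (25/98)ϵ). Then 0 < |x + 5| < δ forces both bounds, so |(4x - 9)/(x + 10) + 29/5| < ϵ.

δ = min(5/2, (25/98)ϵ)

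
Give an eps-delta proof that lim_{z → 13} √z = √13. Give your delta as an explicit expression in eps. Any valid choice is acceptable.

Let eps > 0 be given. We want delta > 0 such that 0 < |z − 13| < delta implies |√z − √13| < eps.
Multiplying by the conjugate, |√z − √13| = |z − 13|/(√z + √13).
Restrict delta ≤ 13 so that |z − 13| < 13 forces z > 0, and then √z + √13 > √13.
Hence |√z − √13| < |z − 13|/√13, which is < eps once |z − 13| < √13·eps.
Take delta = min(13, √13·eps). If 0 < |z − 13| < delta then z > 0 and |√z − √13| < |z − 13|/√13 < eps.

delta = min(13, √13·eps)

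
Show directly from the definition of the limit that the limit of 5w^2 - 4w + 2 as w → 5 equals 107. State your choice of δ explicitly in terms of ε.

δ = min(1, ε/51)

Let ε > 0. We want δ > 0 such that 0 < |w − 5| < δ implies |(5w^2 - 4w + 2) − 107| < ε.
(5w^2 - 4w + 2) − 107 = 5w^2 - 4w - 105 = (w − 5)(5w + 21).
So |(5w^2 - 4w + 2) − 107| = |w − 5|·|5w + 21|.
Assume first that |w − 5| < 1, so |w| < 6. Then |5w + 21| ≤ 5·6 + 21 = 51.
Hence |(5w^2 - 4w + 2) − 107| ≤ 51|w − 5| < ε provided |w − 5| < ε/51.
Choosing δ = min(1, ε/51) ensures both conditions, hence |(5w^2 - 4w + 2) − 107| < ε.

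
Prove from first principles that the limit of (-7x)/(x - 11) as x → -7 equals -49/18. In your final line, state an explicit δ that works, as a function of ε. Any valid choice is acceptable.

Let ε > 0. We want δ > 0 with 0 < |x + 7| < δ ⇒ |(-7x)/(x - 11) + 49/18| < ε.
Combining over a common denominator, (-7x)/(x - 11) + 49/18 = [(-7x)·(-18) − 49·(x - 11)] / [(-18)·(x - 11)] = 77(x + 7) / ((-18)(x - 11)).
So |(-7x)/(x - 11) + 49/18| = 77|x + 7| / (18·|x − 11|).
Require δ ≤ 9, so |x − 11| ≥ |-18| − |x + 7| > 18 − 9 = 9.
Hence |(-7x)/(x - 11) + 49/18| < 77|x + 7|/(18·9) = (77/162)|x + 7|, which is < ε once |x + 7| < (162/77)ε.
Take δ = min(9, (162/77)ε). Then 0 < |x + 7| < δ forces both bounds, so |(-7x)/(x - 11) + 49/18| < ε.

δ = min(9, (162/77)ε)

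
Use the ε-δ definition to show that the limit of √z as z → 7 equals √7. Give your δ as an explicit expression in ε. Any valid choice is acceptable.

δ = min(7, √7·ε)

Let ε > 0 be given. We want δ > 0 such that 0 < |z − 7| < δ implies |√z − √7| < ε.
Multiplying by the conjugate, |√z − √7| = |z − 7|/(√z + √7).
Restrict δ ≤ 7 so that |z − 7| < 7 forces z > 0, and then √z + √7 > √7.
Hence |√z − √7| < |z − 7|/√7, which is < ε once |z − 7| < √7·ε.
Take δ = min(7, √7·ε). If 0 < |z − 7| < δ then z > 0 and |√z − √7| < |z − 7|/√7 < ε.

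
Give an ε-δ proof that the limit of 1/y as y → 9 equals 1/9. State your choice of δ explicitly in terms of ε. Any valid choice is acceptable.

δ = min(9/2, (81/2)ε)

Let ε > 0 be given. We seek δ > 0 such that 0 < |y − 9| < δ implies |1/y − (1/9)| < ε.
|1/y − (1/9)| = |9 − y|/(9·|y|) = |y − 9|/(9|y|).
Restrict δ ≤ 9/2. Then |y − 9| < 9/2 gives |y| > 9/2, so 9|y| > 81/2.
Then |1/y − (1/9)| < |y − 9|/(81/2), which is < ε when |y − 9| < (81/2)ε.
Take δ = min(9/2, (81/2)ε). Then 0 < |y − 9| < δ gives both |y − 9| < 9/2 and |y − 9| < (81/2)ε, so |1/y − (1/9)| < ε.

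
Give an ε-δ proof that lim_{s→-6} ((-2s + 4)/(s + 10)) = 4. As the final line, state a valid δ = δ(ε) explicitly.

Suppose ε > 0. We want δ > 0 with 0 < |s + 6| < δ ⇒ |(-2s + 4)/(s + 10) − 4| < ε.
Combining over a common denominator, (-2s + 4)/(s + 10) − 4 = [(-2s + 4)·4 − 16·(s + 10)] / [4·(s + 10)] = -24(s + 6) / (4(s + 10)).
So |(-2s + 4)/(s + 10) − 4| = 24|s + 6| / (4·|s + 10|).
Require δ ≤ 2, so |s + 10| ≥ |4| − |s + 6| > 4 − 2 = 2.
Hence |(-2s + 4)/(s + 10) − 4| < 24|s + 6|/(4·2) = 3|s + 6|, which is < ε once |s + 6| < (1/3)ε.
Take δ = min(2, (1/3)ε). Then 0 < |s + 6| < δ forces both bounds, so |(-2s + 4)/(s + 10) − 4| < ε.

δ = min(2, (1/3)ε)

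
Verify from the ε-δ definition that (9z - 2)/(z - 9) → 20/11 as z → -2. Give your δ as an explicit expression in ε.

Fix ε > 0. We want δ > 0 with 0 < |z + 2| < δ ⇒ |(9z - 2)/(z - 9) − (20/11)| < ε.
Combining over a common denominator, (9z - 2)/(z - 9) − (20/11) = [(9z - 2)·(-11) − (-20)·(z - 9)] / [(-11)·(z - 9)] = -79(z + 2) / ((-11)(z - 9)).
So |(9z - 2)/(z - 9) − (20/11)| = 79|z + 2| / (11·|z − 9|).
Restrict δ ≤ 11/2. Then |z + 2| < 11/2 gives |z − 9| = |(z + 2) + (-11)| ≥ 11 − 11/2 = 11/2.
Hence |(9z - 2)/(z - 9) − (20/11)| < 79|z + 2|/(11·(11/2)) = (158/121)|z + 2|, which is < ε once |z + 2| < (121/158)ε.
Take δ = min(11/2, (121/158)ε). Then 0 < |z + 2| < δ forces both bounds, so |(9z - 2)/(z - 9) − (20/11)| < ε.

δ = min(11/2, (121/158)ε)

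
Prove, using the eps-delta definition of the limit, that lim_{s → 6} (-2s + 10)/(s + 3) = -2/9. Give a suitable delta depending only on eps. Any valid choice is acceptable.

delta = min(9/2, (81/32)eps)

Fix eps > 0. We want delta > 0 with 0 < |s − 6| < delta ⇒ |(-2s + 10)/(s + 3) + 2/9| < eps.
Combining over a common denominator, (-2s + 10)/(s + 3) + 2/9 = [(-2s + 10)·9 − (-2)·(s + 3)] / [9·(s + 3)] = -16(s − 6) / (9(s + 3)).
So |(-2s + 10)/(s + 3) + 2/9| = 16|s − 6| / (9·|s + 3|).
Require delta ≤ 9/2, so |s + 3| ≥ |9| − |s − 6| > 9 − 9/2 = 9/2.
Hence |(-2s + 10)/(s + 3) + 2/9| < 16|s − 6|/(9·(9/2)) = (32/81)|s − 6|, which is < eps once |s − 6| < (81/32)eps.
Take delta = min(9/2, (81/32)eps). Then 0 < |s − 6| < delta forces both bounds, so |(-2s + 10)/(s + 3) + 2/9| < eps.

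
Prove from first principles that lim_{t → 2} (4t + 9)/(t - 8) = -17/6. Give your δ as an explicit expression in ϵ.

Let ϵ > 0 be given. We want δ > 0 with 0 < |t − 2| < δ ⇒ |(4t + 9)/(t - 8) + 17/6| < ϵ.
Combining over a common denominator, (4t + 9)/(t - 8) + 17/6 = [(4t + 9)·(-6) − 17·(t - 8)] / [(-6)·(t - 8)] = -41(t − 2) / ((-6)(t - 8)).
So |(4t + 9)/(t - 8) + 17/6| = 41|t − 2| / (6·|t − 8|).
Require δ ≤ 3, so |t − 8| ≥ |-6| − |t − 2| > 6 − 3 = 3.
Hence |(4t + 9)/(t - 8) + 17/6| < 41|t − 2|/(6·3) = (41/18)|t − 2|, which is < ϵ once |t − 2| < (18/41)ϵ.
Take δ = min(3, (18/41)ϵ). Then 0 < |t − 2| < δ forces both bounds, so |(4t + 9)/(t - 8) + 17/6| < ϵ.

δ = min(3, (18/41)ϵ)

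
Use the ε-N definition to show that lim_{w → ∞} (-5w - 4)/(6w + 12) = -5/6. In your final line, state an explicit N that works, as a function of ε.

Suppose ε > 0. We seek N > 0 such that w > N implies |(-5w - 4)/(6w + 12) + 5/6| < ε.
(-5w - 4)/(6w + 12) + 5/6 = (6(-5w - 4) − (-5)(6w + 12)) / (6(6w + 12)) = 36/(6(6w + 12)).
For w > 0 we have 6w + 12 > 6w, so |(-5w - 4)/(6w + 12) + 5/6| = 36/(6(6w + 12)) < 36/(6·6w) = 1/w.
Thus |(-5w - 4)/(6w + 12) + 5/6| < ε whenever w > 1/ε.
Take N = 1/ε. If w > N then |(-5w - 4)/(6w + 12) + 5/6| < 1/w < ε.

N = 1/ε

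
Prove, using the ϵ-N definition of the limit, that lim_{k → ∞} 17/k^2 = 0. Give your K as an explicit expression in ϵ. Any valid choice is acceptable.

K = (17/ϵ)^{1/2}

Fix ϵ > 0. For k ≥ 1, |17/k^2 − 0| = 17/k^2.
17/k^2 < ϵ ⇔ k^2 > 17/ϵ ⇔ k > (17/ϵ)^{1/2}.
Take K = (17/ϵ)^{1/2}. Then k > K implies 17/k^2 < ϵ.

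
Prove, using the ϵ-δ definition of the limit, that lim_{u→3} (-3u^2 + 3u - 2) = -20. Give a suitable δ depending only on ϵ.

δ = min(1, ϵ/18)

Let ϵ > 0. We want δ > 0 such that 0 < |u − 3| < δ implies |(-3u^2 + 3u - 2) + 20| < ϵ.
(-3u^2 + 3u - 2) + 20 = -3u^2 + 3u + 18 = (u − 3)(-3u - 6).
So |(-3u^2 + 3u - 2) + 20| = |u − 3|·|-3u - 6|.
Require δ ≤ 1. Then |u − 3| < 1 gives |u| < 4, and by the triangle inequality |-3u - 6| ≤ 3·4 + 6 = 18.
Hence |(-3u^2 + 3u - 2) + 20| ≤ 18|u − 3| < ϵ provided |u − 3| < ϵ/18.
Choosing δ = min(1, ϵ/18) ensures both conditions, hence |(-3u^2 + 3u - 2) + 20| < ϵ.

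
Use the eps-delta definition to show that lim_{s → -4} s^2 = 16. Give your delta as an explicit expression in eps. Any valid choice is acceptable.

Suppose eps > 0. We seek delta > 0 with 0 < |s + 4| < delta ⇒ |s^2 − 16| < eps.
Factor: s^2 − 16 = (s + 4)(s - 4), so |s^2 − 16| = |s + 4|·|s - 4|.
Impose delta ≤ 1 so that |s| < 5; then |s - 4| ≤ 9.
Hence |s^2 − 16| ≤ 9|s + 4|, which is < eps once |s + 4| < eps/9.
Take delta = min(1, eps/9). If 0 < |s + 4| < delta then both bounds hold and |s^2 − 16| ≤ 9|s + 4| < 9·(eps/9) = eps.

delta = min(1, eps/9)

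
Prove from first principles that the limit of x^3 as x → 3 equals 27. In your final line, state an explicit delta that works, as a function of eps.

delta = min(1, eps/37)

Let eps > 0. We seek delta > 0 with 0 < |x − 3| < delta ⇒ |x^3 − 27| < eps.
Factor: x^3 − 27 = (x − 3)(x^2 + 3x + 9), so |x^3 − 27| = |x − 3|·|x^2 + 3x + 9|.
Impose delta ≤ 1 so that |x| < 4; then |x^2 + 3x + 9| ≤ 37.
Hence |x^3 − 27| ≤ 37|x − 3|, which is < eps once |x − 3| < eps/37.
Take delta = min(1, eps/37). If 0 < |x − 3| < delta then both bounds hold and |x^3 − 27| ≤ 37|x − 3| < 37·(eps/37) = eps.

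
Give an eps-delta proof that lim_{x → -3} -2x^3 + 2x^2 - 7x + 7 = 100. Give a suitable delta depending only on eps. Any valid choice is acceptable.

delta = min(1, eps/95)

Let eps > 0. We want delta > 0 such that 0 < |x + 3| < delta implies |(-2x^3 + 2x^2 - 7x + 7) − 100| < eps.
(-2x^3 + 2x^2 - 7x + 7) − 100 = -2x^3 + 2x^2 - 7x - 93 = (x + 3)(-2x^2 + 8x - 31).
So |(-2x^3 + 2x^2 - 7x + 7) − 100| = |x + 3|·|-2x^2 + 8x - 31|.
Require delta ≤ 1. Then |x + 3| < 1 gives |x| < 4, and by the triangle inequality |-2x^2 + 8x - 31| ≤ 2·4^2 + 8·4 + 31 = 95.
Hence |(-2x^3 + 2x^2 - 7x + 7) − 100| ≤ 95|x + 3| < eps provided |x + 3| < eps/95.
Take delta = min(1, eps/95). Then 0 < |x + 3| < delta gives both |x + 3| < 1 and |x + 3| < eps/95, so |(-2x^3 + 2x^2 - 7x + 7) − 100| < eps.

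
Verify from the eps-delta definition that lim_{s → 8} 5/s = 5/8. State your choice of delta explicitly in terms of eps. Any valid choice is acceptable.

delta = min(4, (32/5)eps)

Fix eps > 0. We seek delta > 0 such that 0 < |s − 8| < delta implies |5/s − (5/8)| < eps.
|5/s − (5/8)| = 5·|8 − s|/(8·|s|) = 5|s − 8|/(8|s|).
Require delta ≤ 4 so that |s| > 8 − 4 = 4, hence 8|s| > 32.
Then |5/s − (5/8)| < 5|s − 8|/32, which is < eps when |s − 8| < (32/5)eps.
Take delta = min(4, (32/5)eps). Then 0 < |s − 8| < delta gives both |s − 8| < 4 and |s − 8| < (32/5)eps, so |5/s − (5/8)| < eps.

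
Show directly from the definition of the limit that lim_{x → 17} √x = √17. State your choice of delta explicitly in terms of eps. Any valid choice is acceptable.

delta = min(17, √17·eps)

Let eps > 0. We want delta > 0 such that 0 < |x − 17| < delta implies |√x − √17| < eps.
Rationalise: √x − √17 = (x − 17)/(√x + √17), so |√x − √17| = |x − 17|/(√x + √17).
Restrict delta ≤ 17 so that |x − 17| < 17 forces x > 0, and then √x + √17 > √17.
Hence |√x − √17| < |x − 17|/√17, which is < eps once |x − 17| < √17·eps.
Take delta = min(17, √17·eps). If 0 < |x − 17| < delta then x > 0 and |√x − √17| < |x − 17|/√17 < eps.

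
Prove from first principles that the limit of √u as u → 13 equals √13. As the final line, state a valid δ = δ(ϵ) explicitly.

Suppose ϵ > 0. We want δ > 0 such that 0 < |u − 13| < δ implies |√u − √13| < ϵ.
Multiplying by the conjugate, |√u − √13| = |u − 13|/(√u + √13).
Restrict δ ≤ 13 so that |u − 13| < 13 forces u > 0, and then √u + √13 > √13.
Hence |√u − √13| < |u − 13|/√13, which is < ϵ once |u − 13| < √13·ϵ.
Take δ = min(13, √13·ϵ). If 0 < |u − 13| < δ then u > 0 and |√u − √13| < |u − 13|/√13 < ϵ.

δ = min(13, √13·ϵ)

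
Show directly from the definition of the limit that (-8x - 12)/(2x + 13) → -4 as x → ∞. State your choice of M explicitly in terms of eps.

M = 20/eps

Let eps > 0. We seek M > 0 such that x > M implies |(-8x - 12)/(2x + 13) + 4| < eps.
(-8x - 12)/(2x + 13) + 4 = (2(-8x - 12) − (-8)(2x + 13)) / (2(2x + 13)) = 80/(2(2x + 13)).
For x > 0 we have 2x + 13 > 2x, so |(-8x - 12)/(2x + 13) + 4| = 80/(2(2x + 13)) < 80/(2·2x) = 20/x.
Thus |(-8x - 12)/(2x + 13) + 4| < eps whenever x > 20/eps.
Take M = 20/eps. If x > M then |(-8x - 12)/(2x + 13) + 4| < 20/x < eps.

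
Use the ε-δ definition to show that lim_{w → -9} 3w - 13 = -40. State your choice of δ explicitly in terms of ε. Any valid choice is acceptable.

Suppose ε > 0. We need δ > 0 so that 0 < |w + 9| < δ implies |(3w - 13) + 40| < ε.
Since (3w - 13) + 40 = 3(w + 9), we have |(3w - 13) + 40| = 3|w + 9|.
So 3|w + 9| < ε exactly when |w + 9| < ε/3.
Choosing δ = ε/3 gives |(3w - 13) + 40| = 3|w + 9| < ε whenever |w + 9| < δ.

δ = ε/3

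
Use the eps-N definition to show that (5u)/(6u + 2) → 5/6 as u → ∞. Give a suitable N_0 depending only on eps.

Let eps > 0 be given. We seek N_0 > 0 such that u > N_0 implies |(5u)/(6u + 2) − (5/6)| < eps.
(5u)/(6u + 2) − (5/6) = (6(5u) − 5(6u + 2)) / (6(6u + 2)) = -10/(6(6u + 2)).
For u > 0 we have 6u + 2 > 6u, so |(5u)/(6u + 2) − (5/6)| = 10/(6(6u + 2)) < 10/(6·6u) = (5/18)/u.
Thus |(5u)/(6u + 2) − (5/6)| < eps whenever u > (5/18)/eps.
Take N_0 = (5/18)/eps. If u > N_0 then |(5u)/(6u + 2) − (5/6)| < (5/18)/u < eps.

N_0 = (5/18)/eps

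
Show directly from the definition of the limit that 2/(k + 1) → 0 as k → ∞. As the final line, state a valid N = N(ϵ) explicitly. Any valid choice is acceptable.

Let ϵ > 0 be given. For k ≥ 1, |2/(k + 1) − 0| = 2/(k + 1) ≤ 2/k.
We need 2/k < ϵ, i.e. k > 2/ϵ.
Take N = 2/ϵ. If k > N then |2/(k + 1)| ≤ 2/k < ϵ.

N = 2/ϵ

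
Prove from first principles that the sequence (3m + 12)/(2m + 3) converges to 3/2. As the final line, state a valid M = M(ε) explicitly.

Let ε > 0 be given. For m ≥ 1, |(3m + 12)/(2m + 3) − (3/2)| = |15|/(2(2m + 3)) = 15/(2(2m + 3)).
Since 2m + 3 ≥ 2m for m ≥ 1, this is ≤ 15/(2·2m) = (15/4)/m.
So |(3m + 12)/(2m + 3) − (3/2)| < ε whenever m > (15/4)/ε.
Take M = (15/4)/ε. If m > M then |(3m + 12)/(2m + 3) − (3/2)| ≤ (15/4)/m < ε.

M = (15/4)/ε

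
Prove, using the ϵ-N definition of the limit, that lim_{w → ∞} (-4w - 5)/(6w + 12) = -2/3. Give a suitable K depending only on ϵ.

Let ϵ > 0 be given. We seek K > 0 such that w > K implies |(-4w - 5)/(6w + 12) + 2/3| < ϵ.
(-4w - 5)/(6w + 12) + 2/3 = (6(-4w - 5) − (-4)(6w + 12)) / (6(6w + 12)) = 18/(6(6w + 12)).
For w > 0 we have 6w + 12 > 6w, so |(-4w - 5)/(6w + 12) + 2/3| = 18/(6(6w + 12)) < 18/(6·6w) = (1/2)/w.
Thus |(-4w - 5)/(6w + 12) + 2/3| < ϵ whenever w > (1/2)/ϵ.
Take K = (1/2)/ϵ. If w > K then |(-4w - 5)/(6w + 12) + 2/3| < (1/2)/w < ϵ.

K = (1/2)/ϵ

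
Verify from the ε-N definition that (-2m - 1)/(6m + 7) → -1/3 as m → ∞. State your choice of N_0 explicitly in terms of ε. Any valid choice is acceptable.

N_0 = (2/9)/ε

Let ε > 0 be given. For m ≥ 1, |(-2m - 1)/(6m + 7) + 1/3| = |8|/(6(6m + 7)) = 8/(6(6m + 7)).
Since 6m + 7 ≥ 6m for m ≥ 1, this is ≤ 8/(6·6m) = (2/9)/m.
So |(-2m - 1)/(6m + 7) + 1/3| < ε whenever m > (2/9)/ε.
Take N_0 = (2/9)/ε. If m > N_0 then |(-2m - 1)/(6m + 7) + 1/3| ≤ (2/9)/m < ε.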